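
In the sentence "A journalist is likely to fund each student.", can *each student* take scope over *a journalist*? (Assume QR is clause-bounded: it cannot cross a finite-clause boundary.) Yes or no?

Yes

Raising constructions are monoclausal for scope purposes; *each student* is not separated from *a journalist* by any island.
Clause-internal QR can adjoin the lower DP above the subject, yielding the inverse reading.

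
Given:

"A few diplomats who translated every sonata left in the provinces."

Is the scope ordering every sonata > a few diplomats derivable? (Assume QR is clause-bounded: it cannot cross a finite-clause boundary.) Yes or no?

*every sonata* occurs within the relative clause *who translated every sonata*.
A relative clause is a scope island — quantifier raising cannot cross its boundary.
The inverse ordering *every sonata* > *a few diplomats* is therefore underivable.

No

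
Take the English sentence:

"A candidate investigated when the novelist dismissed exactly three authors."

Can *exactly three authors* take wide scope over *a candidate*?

No

*exactly three authors* occurs within the embedded question *when the novelist dismissed exactly three authors*.
QR across an interrogative CP boundary is ruled out as a wh-island violation.
*exactly three authors* is confined to the island and cannot take scope over *a candidate*.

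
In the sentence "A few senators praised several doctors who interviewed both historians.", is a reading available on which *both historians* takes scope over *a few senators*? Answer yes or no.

No

*both historians* sits inside the relative clause *who interviewed both historians* modifying *several doctors*.
The relative clause forms an island for QR, so the quantifier is confined to the head noun's restrictor.
There is no licit LF on which *both historians* c-commands *a few senators*.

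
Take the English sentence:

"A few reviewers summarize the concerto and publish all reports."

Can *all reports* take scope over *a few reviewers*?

No

The target quantifier *all reports* is part of one conjunct of the coordinate structure (*publish all reports*).
QR out of a conjunct would have to apply non-ATB, which the CSC forbids.
*all reports* > *a few reviewers* would require crossing that boundary, which is illicit.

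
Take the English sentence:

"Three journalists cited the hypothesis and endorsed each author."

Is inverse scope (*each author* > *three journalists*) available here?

The DP *each author* is contained in one conjunct of the coordinate structure (*endorsed each author*).
QR out of a conjunct would have to apply non-ATB, which the CSC forbids.
So *each author* cannot raise to a position above *three journalists*.

No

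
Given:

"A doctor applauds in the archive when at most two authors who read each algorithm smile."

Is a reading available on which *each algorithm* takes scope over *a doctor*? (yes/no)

Structurally, *each algorithm* is inside the relative clause *who read each algorithm*, which is itself inside the adjunct *when at most two authors who read each algorithm smile*.
Both the relative clause and the enclosing adjunct are scope islands; QR cannot cross either.
So *each algorithm* cannot raise to a position above *a doctor*.

No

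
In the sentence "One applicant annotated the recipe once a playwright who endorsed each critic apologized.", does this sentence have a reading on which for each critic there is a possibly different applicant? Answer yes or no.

The described interpretation is the *each critic* > *one applicant* scoping.
*each critic* occurs within the relative clause *who endorsed each critic*, which is itself inside the adjunct *once a playwright who endorsed each critic apologized*.
Two island boundaries intervene — the relative clause and the adjunct. Either alone would block QR.
Hence only narrow scope for *each critic* (under *one applicant*) survives.
(Only the surface reading survives: one fixed applicant with respect to all the relevant critics.)

No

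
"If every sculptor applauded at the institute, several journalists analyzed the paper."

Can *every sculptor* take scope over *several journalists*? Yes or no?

No

*every sculptor* is embedded in the adjunct clause *if every sculptor applauded at the institute*.
The adjunct-island constraint bars QR out of an adverbial clause.
*every sculptor* > *several journalists* would require crossing that boundary, which is illicit.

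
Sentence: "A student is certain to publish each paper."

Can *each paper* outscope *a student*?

Yes

*each paper* is the object of the infinitival complement of a raising predicate; raising infinitives are transparent for QR, so the two DPs are in effect clausemates.
Ordinary QR to a clause-peripheral position gives the wide-scope LF for the lower DP.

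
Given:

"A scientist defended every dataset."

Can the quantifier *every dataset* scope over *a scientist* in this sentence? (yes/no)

Yes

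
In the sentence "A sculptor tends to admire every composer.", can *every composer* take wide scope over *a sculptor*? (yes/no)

Yes

*every composer* is inside a raising infinitive, which is transparent to QR (no CP barrier), so it behaves as a matrix argument.
With no island boundary between them, the object can take inverse scope over the subject via ordinary QR within the clause.
The sentence is scopally ambiguous between *a sculptor* > *every composer* and *every composer* > *a sculptor*.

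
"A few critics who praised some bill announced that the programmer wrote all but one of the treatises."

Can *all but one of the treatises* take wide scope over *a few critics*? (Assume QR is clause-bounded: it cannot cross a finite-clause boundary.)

*all but one of the treatises* occurs within the finite complement clause *that the programmer wrote all but one of the treatises*.
Given the clause-boundedness assumption, QR cannot cross the finite CP into the matrix.
The inverse ordering *all but one of the treatises* > *a few critics* is therefore underivable.

No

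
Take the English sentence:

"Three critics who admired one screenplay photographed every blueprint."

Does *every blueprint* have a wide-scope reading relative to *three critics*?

Yes

*every blueprint* is a matrix argument; only *three critics* is modified by the relative clause *who admired one screenplay*, so the RC island is irrelevant to the target quantifier.
Ordinary QR to a clause-peripheral position gives the wide-scope LF for the lower DP.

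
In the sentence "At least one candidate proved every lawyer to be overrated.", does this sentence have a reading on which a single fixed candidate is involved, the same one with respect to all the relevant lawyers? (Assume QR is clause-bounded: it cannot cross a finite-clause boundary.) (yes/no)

Yes

This is the *at least one candidate* > *every lawyer* reading.
Surface scope (*at least one candidate* > *every lawyer*) is always derivable; islands only block QR, not in-situ interpretation.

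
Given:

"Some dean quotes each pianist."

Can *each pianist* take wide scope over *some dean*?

Yes

*each pianist* is the matrix object and *some dean* the matrix subject; the two are clausemates.
Nothing blocks QR of the lower DP to a position above the higher one, so inverse scope is available.
Both orderings are possible: *some dean* > *each pianist* and *each pianist* > *some dean*.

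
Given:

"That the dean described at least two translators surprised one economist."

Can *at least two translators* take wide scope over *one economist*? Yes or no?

No

*at least two translators* occurs within the sentential subject *that the dean described at least two translators*.
Clausal subjects are scope islands; QR from inside the subject into the matrix is barred.
So the wide-scope reading for *at least two translators* is blocked.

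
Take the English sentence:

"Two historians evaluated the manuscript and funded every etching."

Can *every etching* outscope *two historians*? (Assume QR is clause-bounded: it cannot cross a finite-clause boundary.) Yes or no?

The target quantifier *every etching* is part of one conjunct of the coordinate structure (*funded every etching*).
Coordinate structures are islands for non-across-the-board movement, QR included.
So the wide-scope reading for *every etching* is blocked.

No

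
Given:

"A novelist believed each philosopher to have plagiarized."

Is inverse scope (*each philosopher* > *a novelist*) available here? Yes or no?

Yes

*each philosopher* is an ECM subject; ECM complements are not islands, and the embedded quantifier may take matrix scope.
With no island boundary between them, the object can take inverse scope over the subject via ordinary QR within the clause.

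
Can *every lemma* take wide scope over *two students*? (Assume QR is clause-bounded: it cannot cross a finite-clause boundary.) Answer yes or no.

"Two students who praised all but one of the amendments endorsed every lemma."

Yes

*every lemma* sits in the matrix clause, not in the relative clause on *two students*.
No island intervenes, so both surface and inverse scope are derivable.
Both orderings are possible: *two students* > *every lemma* and *every lemma* > *two students*.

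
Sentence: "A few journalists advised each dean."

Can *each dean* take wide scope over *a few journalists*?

Yes

*each dean* and *a few journalists* are in the same minimal clause.
With no island boundary between them, the object can take inverse scope over the subject via ordinary QR within the clause.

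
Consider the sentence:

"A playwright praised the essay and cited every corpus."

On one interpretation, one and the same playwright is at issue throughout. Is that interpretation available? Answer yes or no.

The described interpretation is the *a playwright* > *every corpus* scoping.
Nothing needs to raise for *a playwright* > *every corpus*, so no island constraint is at stake.

Yes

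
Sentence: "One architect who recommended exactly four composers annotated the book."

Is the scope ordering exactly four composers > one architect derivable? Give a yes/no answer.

No

Structurally, *exactly four composers* is inside the relative clause *who recommended exactly four composers*.
QR out of a relative clause is ruled out by the relative-clause island constraint.
So *exactly four composers* cannot raise high enough to outscope *one architect*; only the surface ordering *one architect* > *exactly four composers* is available.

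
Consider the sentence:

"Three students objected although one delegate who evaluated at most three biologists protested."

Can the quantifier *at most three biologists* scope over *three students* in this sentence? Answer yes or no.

The DP *at most three biologists* is contained in the relative clause *who evaluated at most three biologists*, which is itself inside the adjunct *although one delegate who evaluated at most three biologists protested*.
Even if one barrier were somehow void, the other would still block QR.
*at most three biologists* > *three students* would require crossing that boundary, which is illicit.

No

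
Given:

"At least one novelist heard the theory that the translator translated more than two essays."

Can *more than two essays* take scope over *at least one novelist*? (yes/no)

No

The target quantifier *more than two essays* is part of the complex NP *the theory that the translator translated more than two essays*.
Noun-complement clauses are scope islands (the Complex NP Constraint): a quantifier inside one cannot scope into the matrix.
*more than two essays* is confined to the island and cannot take scope over *at least one novelist*.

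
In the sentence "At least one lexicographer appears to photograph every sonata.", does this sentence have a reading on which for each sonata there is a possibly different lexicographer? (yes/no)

Yes

The paraphrase describes the scope ordering *every sonata* > *at least one lexicographer*.
Raising constructions are monoclausal for scope purposes; *every sonata* is not separated from *at least one lexicographer* by any island.
No island intervenes, so both surface and inverse scope are derivable.
So *every sonata* > *at least one lexicographer* is among the available readings.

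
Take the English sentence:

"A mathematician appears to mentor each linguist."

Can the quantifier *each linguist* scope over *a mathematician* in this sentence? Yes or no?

The matrix predicate is a raising verb, whose infinitival complement is not a scope island — *each linguist* can QR into the matrix clause.
Ordinary QR to a clause-peripheral position gives the wide-scope LF for the lower DP.
So *each linguist* > *a mathematician* is among the available readings.

Yes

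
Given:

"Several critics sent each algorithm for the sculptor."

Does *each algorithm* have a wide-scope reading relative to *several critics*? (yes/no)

Both DPs are arguments of the same predicate; there is no clause or island boundary between them.
QR within a single clause is free, so the lower quantifier may take scope over the higher one.

Yes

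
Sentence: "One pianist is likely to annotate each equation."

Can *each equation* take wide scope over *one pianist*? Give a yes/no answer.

Yes

Raising constructions are monoclausal for scope purposes; *each equation* is not separated from *one pianist* by any island.
QR within a single clause is free, so the lower quantifier may take scope over the higher one.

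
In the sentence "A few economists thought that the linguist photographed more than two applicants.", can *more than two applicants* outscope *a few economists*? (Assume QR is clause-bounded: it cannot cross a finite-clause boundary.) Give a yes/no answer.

The DP *more than two applicants* is contained in the finite complement clause *that the linguist photographed more than two applicants*.
Finite CP is the ceiling for QR here, by assumption.
So the wide-scope reading for *more than two applicants* is blocked.

No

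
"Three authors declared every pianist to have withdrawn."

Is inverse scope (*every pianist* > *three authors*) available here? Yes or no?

Yes

The ECM infinitive is scope-transparent — *every pianist* is free to raise above *three authors*.
Nothing blocks QR of the lower DP to a position above the higher one, so inverse scope is available.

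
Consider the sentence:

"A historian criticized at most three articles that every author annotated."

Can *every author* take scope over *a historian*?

*every author* sits inside the relative clause *that every author annotated* modifying *at most three articles*.
Quantifiers inside a relative clause are trapped there; the RC boundary blocks QR.
So *every author* cannot raise to a position above *a historian*.
(Only the surface reading survives: one fixed historian with respect to all the relevant authors.)

No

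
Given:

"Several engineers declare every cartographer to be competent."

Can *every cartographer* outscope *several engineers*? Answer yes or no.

The ECM infinitive is scope-transparent — *every cartographer* is free to raise above *several engineers*.
No island intervenes, so both surface and inverse scope are derivable.
So *every cartographer* > *several engineers* is among the available readings.

Yes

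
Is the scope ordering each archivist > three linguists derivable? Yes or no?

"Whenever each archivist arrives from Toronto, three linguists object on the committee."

No

The target quantifier *each archivist* is part of the adjunct clause *whenever each archivist arrives from Toronto*.
Scope out of an adjunct clause is unavailable: QR respects the adjunct-island constraint.
*each archivist* is confined to the island and cannot take scope over *three linguists*.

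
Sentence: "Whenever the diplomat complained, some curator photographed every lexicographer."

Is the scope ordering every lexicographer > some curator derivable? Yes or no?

Neither queried DP is inside the adjunct, so the adjunct-island constraint does not apply.
QR within a single clause is free, so the lower quantifier may take scope over the higher one.
Both orderings are possible: *some curator* > *every lexicographer* and *every lexicographer* > *some curator*.

Yes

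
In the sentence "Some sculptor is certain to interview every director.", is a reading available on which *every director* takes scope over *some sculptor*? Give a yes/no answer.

Yes

Infinitival complements of raising predicates do not block QR; *every director* and *some sculptor* are effectively clausemates.
Clause-internal QR can adjoin the lower DP above the subject, yielding the inverse reading.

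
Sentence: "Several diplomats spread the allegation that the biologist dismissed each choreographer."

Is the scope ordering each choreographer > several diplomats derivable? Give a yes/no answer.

No

The target quantifier *each choreographer* is part of the complex NP *the allegation that the biologist dismissed each choreographer*.
A that-clause complement to a noun is an island; QR cannot cross the NP boundary.
*each choreographer* is confined to the island and cannot take scope over *several diplomats*.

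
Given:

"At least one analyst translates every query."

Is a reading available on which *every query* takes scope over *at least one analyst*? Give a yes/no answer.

Yes

Both DPs are arguments of the same predicate; there is no clause or island boundary between them.
With no island boundary between them, the object can take inverse scope over the subject via ordinary QR within the clause.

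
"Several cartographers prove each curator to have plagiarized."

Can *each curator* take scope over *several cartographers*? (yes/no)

Yes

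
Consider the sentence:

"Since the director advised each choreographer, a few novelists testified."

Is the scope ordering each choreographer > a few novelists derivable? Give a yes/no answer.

*each choreographer* is embedded in the adjunct clause *since the director advised each choreographer*.
Adjunct clauses are scope islands: a quantifier inside an adjunct cannot raise into the matrix clause.
There is no licit LF on which *each choreographer* c-commands *a few novelists*.

No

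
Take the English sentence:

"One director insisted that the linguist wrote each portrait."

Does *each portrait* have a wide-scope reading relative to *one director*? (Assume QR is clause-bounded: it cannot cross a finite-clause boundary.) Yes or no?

No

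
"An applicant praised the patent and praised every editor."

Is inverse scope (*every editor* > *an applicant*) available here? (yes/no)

No

*every editor* occurs within one conjunct of the coordinate structure (*praised every editor*).
Asymmetric QR out of one conjunct violates the Coordinate Structure Constraint.
There is no licit LF on which *every editor* c-commands *an applicant*.
(Only the surface reading survives: one fixed applicant with respect to all the relevant editors.)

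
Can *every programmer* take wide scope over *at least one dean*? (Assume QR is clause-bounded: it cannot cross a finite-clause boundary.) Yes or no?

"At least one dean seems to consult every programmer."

Raising constructions are monoclausal for scope purposes; *every programmer* is not separated from *at least one dean* by any island.
With no island boundary between them, the object can take inverse scope over the subject via ordinary QR within the clause.
So *every programmer* > *at least one dean* is among the available readings.

Yes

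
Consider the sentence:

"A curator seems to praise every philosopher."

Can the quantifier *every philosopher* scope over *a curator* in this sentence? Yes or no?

Yes

The matrix predicate is a raising verb, whose infinitival complement is not a scope island — *every philosopher* can QR into the matrix clause.
Clause-internal QR can adjoin the lower DP above the subject, yielding the inverse reading.
Both orderings are possible: *a curator* > *every philosopher* and *every philosopher* > *a curator*.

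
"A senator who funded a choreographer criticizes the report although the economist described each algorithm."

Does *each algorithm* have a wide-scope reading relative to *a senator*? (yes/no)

No

*each algorithm* sits inside the adjunct clause *although the economist described each algorithm*.
Scope out of an adjunct clause is unavailable: QR respects the adjunct-island constraint.
*each algorithm* is confined to the island and cannot take scope over *a senator*.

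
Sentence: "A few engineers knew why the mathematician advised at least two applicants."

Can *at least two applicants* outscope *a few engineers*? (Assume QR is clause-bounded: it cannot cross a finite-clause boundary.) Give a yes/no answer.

No

*at least two applicants* is embedded in the embedded question *why the mathematician advised at least two applicants*.
Embedded questions are wh-islands: a quantifier inside an indirect question cannot QR into the matrix clause.
So *at least two applicants* cannot raise high enough to outscope *a few engineers*; only the surface ordering *a few engineers* > *at least two applicants* is available.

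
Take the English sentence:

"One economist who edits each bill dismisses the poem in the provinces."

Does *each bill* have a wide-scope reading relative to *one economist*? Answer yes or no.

The DP *each bill* is contained in the relative clause *who edits each bill*.
Quantifiers inside a relative clause are trapped there; the RC boundary blocks QR.
*each bill* > *one economist* would require crossing that boundary, which is illicit.
(Only the surface reading survives: one fixed economist with respect to all the relevant bills.)

No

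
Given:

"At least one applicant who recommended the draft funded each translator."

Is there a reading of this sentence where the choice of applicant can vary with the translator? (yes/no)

This is the *each translator* > *at least one applicant* reading.
*each translator* is a matrix argument; only *at least one applicant* is modified by the relative clause *who recommended the draft*, so the RC island is irrelevant to the target quantifier.
Nothing blocks QR of the lower DP to a position above the higher one, so inverse scope is available.

Yes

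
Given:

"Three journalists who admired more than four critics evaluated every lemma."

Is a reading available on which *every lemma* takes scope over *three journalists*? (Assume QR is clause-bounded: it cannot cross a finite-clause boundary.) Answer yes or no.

The RC *who admired more than four critics* is an island, but *every lemma* is not inside it — it is the matrix object, a clausemate of *three journalists*.
Since no island is crossed, the inverse ordering is licensed alongside surface scope.
Both orderings are possible: *three journalists* > *every lemma* and *every lemma* > *three journalists*.

Yes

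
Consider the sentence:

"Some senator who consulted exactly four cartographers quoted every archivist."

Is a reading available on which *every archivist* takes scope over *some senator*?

Although the sentence contains a relative clause (*who consulted exactly four cartographers*), *every archivist* is outside it, in the matrix VP.
With no island boundary between them, the object can take inverse scope over the subject via ordinary QR within the clause.

Yes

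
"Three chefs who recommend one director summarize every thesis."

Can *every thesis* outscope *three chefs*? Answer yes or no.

Yes

The RC *who recommend one director* is an island, but *every thesis* is not inside it — it is the matrix object, a clausemate of *three chefs*.
Clause-internal QR can adjoin the lower DP above the subject, yielding the inverse reading.
So *every thesis* > *three chefs* is among the available readings.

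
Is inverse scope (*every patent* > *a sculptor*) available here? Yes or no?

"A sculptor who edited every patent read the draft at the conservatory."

No

The target quantifier *every patent* is part of the relative clause *who edited every patent*.
The relative clause forms an island for QR, so the quantifier is confined to the head noun's restrictor.
So the wide-scope reading for *every patent* is blocked.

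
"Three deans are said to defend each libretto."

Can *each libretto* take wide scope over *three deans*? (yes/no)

Yes

The matrix predicate is a raising verb, whose infinitival complement is not a scope island — *each libretto* can QR into the matrix clause.
Clause-internal QR can adjoin the lower DP above the subject, yielding the inverse reading.
Both orderings are possible: *three deans* > *each libretto* and *each libretto* > *three deans*.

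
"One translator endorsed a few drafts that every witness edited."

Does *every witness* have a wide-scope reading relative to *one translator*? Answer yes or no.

The target quantifier *every witness* is part of the relative clause *that every witness edited* modifying *a few drafts*.
QR out of a relative clause is ruled out by the relative-clause island constraint.
So the wide-scope reading for *every witness* is blocked.

No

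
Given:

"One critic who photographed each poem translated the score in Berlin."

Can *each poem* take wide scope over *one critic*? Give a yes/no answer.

No

Structurally, *each poem* is inside the relative clause *who photographed each poem*.
A relative clause is a scope island — quantifier raising cannot cross its boundary.
So *each poem* cannot raise high enough to outscope *one critic*; only the surface ordering *one critic* > *each poem* is available.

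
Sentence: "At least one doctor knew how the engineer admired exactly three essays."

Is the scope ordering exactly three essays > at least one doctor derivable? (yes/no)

No

*exactly three essays* is embedded in the embedded question *how the engineer admired exactly three essays*.
Embedded questions are wh-islands: a quantifier inside an indirect question cannot QR into the matrix clause.
The inverse ordering *exactly three essays* > *at least one doctor* is therefore underivable.
(Only the surface reading survives: one fixed doctor with respect to all the relevant essays.)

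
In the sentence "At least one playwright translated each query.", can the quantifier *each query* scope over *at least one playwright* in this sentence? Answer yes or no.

Yes

*each query* and *at least one playwright* are in the same minimal clause.
QR within a single clause is free, so the lower quantifier may take scope over the higher one.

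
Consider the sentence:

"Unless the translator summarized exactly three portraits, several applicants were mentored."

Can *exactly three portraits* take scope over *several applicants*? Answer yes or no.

No

The target quantifier *exactly three portraits* is part of the adjunct clause *unless the translator summarized exactly three portraits*.
Adjunct clauses are scope islands: a quantifier inside an adjunct cannot raise into the matrix clause.
*exactly three portraits* is confined to the island and cannot take scope over *several applicants*.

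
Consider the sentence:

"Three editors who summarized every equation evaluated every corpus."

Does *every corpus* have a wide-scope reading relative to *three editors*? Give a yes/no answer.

Yes

The RC *who summarized every equation* is an island, but *every corpus* is not inside it — it is the matrix object, a clausemate of *three editors*.
Since no island is crossed, the inverse ordering is licensed alongside surface scope.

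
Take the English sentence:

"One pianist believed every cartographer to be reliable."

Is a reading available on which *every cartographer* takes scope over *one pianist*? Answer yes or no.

Yes

ECM infinitives lack a CP barrier, so *every cartographer* can QR over the matrix subject *one pianist*.
Since no island is crossed, the inverse ordering is licensed alongside surface scope.
The sentence is scopally ambiguous between *one pianist* > *every cartographer* and *every cartographer* > *one pianist*.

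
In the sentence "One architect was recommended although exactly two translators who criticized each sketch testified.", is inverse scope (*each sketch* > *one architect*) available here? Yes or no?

No

*each sketch* occurs within the relative clause *who criticized each sketch*, which is itself inside the adjunct *although exactly two translators who criticized each sketch testified*.
Two island boundaries intervene — the relative clause and the adjunct. Either alone would block QR.
Hence only narrow scope for *each sketch* (under *one architect*) survives.
(Only the surface reading survives: one fixed architect with respect to all the relevant sketches.)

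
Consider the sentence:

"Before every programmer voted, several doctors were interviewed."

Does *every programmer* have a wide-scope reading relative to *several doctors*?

Structurally, *every programmer* is inside the adjunct clause *before every programmer voted*.
The adjunct-island constraint bars QR out of an adverbial clause.
The ordering *every programmer* > *several doctors* is therefore underivable.

No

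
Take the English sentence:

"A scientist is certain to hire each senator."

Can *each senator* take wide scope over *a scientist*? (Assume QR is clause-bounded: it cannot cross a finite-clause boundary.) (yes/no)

Yes

Infinitival complements of raising predicates do not block QR; *each senator* and *a scientist* are effectively clausemates.
Since no island is crossed, the inverse ordering is licensed alongside surface scope.
Both orderings are possible: *a scientist* > *each senator* and *each senator* > *a scientist*.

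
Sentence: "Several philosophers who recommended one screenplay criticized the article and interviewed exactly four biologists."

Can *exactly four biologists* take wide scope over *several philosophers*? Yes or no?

The target quantifier *exactly four biologists* is part of one conjunct of the coordinate structure (*interviewed exactly four biologists*).
QR out of a conjunct would have to apply non-ATB, which the CSC forbids.
So *exactly four biologists* cannot raise to a position above *several philosophers*.

No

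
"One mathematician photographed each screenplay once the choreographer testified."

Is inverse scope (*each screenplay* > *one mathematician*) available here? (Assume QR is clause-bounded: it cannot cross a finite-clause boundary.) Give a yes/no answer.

*each screenplay* is a matrix argument; the adjunct is an island but the target quantifier is outside it.
QR within a single clause is free, so the lower quantifier may take scope over the higher one.

Yes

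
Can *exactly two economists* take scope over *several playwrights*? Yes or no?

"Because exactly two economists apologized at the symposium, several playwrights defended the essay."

No

Structurally, *exactly two economists* is inside the adjunct clause *because exactly two economists apologized at the symposium*.
Adverbial clauses are not L-marked, so they are barriers for QR — the quantifier cannot escape the adjunct.
So the wide-scope reading for *exactly two economists* is blocked.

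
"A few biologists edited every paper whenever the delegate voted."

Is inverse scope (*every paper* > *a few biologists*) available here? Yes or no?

Neither queried DP is inside the adjunct, so the adjunct-island constraint does not apply.
No island intervenes, so both surface and inverse scope are derivable.

Yes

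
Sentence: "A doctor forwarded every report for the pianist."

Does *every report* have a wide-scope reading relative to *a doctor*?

*every report* and *a doctor* are in the same minimal clause.
Nothing blocks QR of the lower DP to a position above the higher one, so inverse scope is available.

Yes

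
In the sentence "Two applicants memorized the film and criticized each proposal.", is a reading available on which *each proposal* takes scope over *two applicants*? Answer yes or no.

No

The target quantifier *each proposal* is part of one conjunct of the coordinate structure (*criticized each proposal*).
Asymmetric QR out of one conjunct violates the Coordinate Structure Constraint.
Hence only narrow scope for *each proposal* (under *two applicants*) survives.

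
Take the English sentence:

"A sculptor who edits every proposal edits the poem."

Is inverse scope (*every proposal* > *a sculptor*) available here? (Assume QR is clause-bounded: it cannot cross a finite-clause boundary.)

*every proposal* sits inside the relative clause *who edits every proposal*.
Relative clauses are scope islands: a quantifier cannot QR out of a relative clause to take scope in the matrix clause.
So *every proposal* cannot raise high enough to outscope *a sculptor*; only the surface ordering *a sculptor* > *every proposal* is available.

No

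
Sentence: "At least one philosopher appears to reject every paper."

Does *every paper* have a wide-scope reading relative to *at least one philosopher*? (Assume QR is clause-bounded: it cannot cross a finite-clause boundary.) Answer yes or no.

*every paper* is inside a raising infinitive, which is transparent to QR (no CP barrier), so it behaves as a matrix argument.
With no island boundary between them, the object can take inverse scope over the subject via ordinary QR within the clause.

Yes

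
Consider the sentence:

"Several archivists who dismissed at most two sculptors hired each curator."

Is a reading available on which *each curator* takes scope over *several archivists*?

Yes

*each curator* is a matrix argument; only *several archivists* is modified by the relative clause *who dismissed at most two sculptors*, so the RC island is irrelevant to the target quantifier.
Nothing blocks QR of the lower DP to a position above the higher one, so inverse scope is available.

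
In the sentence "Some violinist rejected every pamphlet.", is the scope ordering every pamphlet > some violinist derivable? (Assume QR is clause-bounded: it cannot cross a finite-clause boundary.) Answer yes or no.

Yes

*every pamphlet* and *some violinist* are in the same minimal clause.
With no island boundary between them, the object can take inverse scope over the subject via ordinary QR within the clause.
So *every pamphlet* > *some violinist* is among the available readings.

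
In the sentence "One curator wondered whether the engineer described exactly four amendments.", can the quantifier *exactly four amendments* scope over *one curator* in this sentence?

No

*exactly four amendments* sits inside the embedded question *whether the engineer described exactly four amendments*.
An indirect question is a wh-island; the filled [Spec,CP] blocks QR across the CP edge.
Hence only narrow scope for *exactly four amendments* (under *one curator*) survives.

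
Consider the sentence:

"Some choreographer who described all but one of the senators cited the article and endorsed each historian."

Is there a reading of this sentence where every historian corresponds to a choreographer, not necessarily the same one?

The paraphrase describes the scope ordering *each historian* > *some choreographer*.
Structurally, *each historian* is inside one conjunct of the coordinate structure (*endorsed each historian*).
QR out of a conjunct would have to apply non-ATB, which the CSC forbids.
So *each historian* cannot raise to a position above *some choreographer*.
(Only the surface reading survives: one fixed choreographer with respect to all the relevant historians.)

No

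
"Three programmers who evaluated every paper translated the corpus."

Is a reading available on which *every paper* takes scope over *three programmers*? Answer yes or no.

The DP *every paper* is contained in the relative clause *who evaluated every paper*.
The relative clause forms an island for QR, so the quantifier is confined to the head noun's restrictor.
So *every paper* cannot raise to a position above *three programmers*.

No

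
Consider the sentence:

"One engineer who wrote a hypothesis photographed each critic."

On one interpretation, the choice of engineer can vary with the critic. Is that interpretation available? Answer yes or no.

The described interpretation is the *each critic* > *one engineer* scoping.
The relative clause *who wrote a hypothesis* modifies *one engineer*, but *each critic* is not inside that relative clause — it is an argument of the matrix verb.
Clause-internal QR can adjoin the lower DP above the subject, yielding the inverse reading.

Yes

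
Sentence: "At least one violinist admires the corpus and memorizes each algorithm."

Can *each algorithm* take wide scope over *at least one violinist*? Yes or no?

No

The target quantifier *each algorithm* is part of one conjunct of the coordinate structure (*memorizes each algorithm*).
QR out of a conjunct would have to apply non-ATB, which the CSC forbids.
Hence only narrow scope for *each algorithm* (under *at least one violinist*) survives.
(Only the surface reading survives: one fixed violinist with respect to all the relevant algorithms.)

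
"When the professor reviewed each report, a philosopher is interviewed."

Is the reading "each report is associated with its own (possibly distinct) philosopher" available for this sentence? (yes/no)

The paraphrase describes the scope ordering *each report* > *a philosopher*.
*each report* sits inside the adjunct clause *when the professor reviewed each report*.
Adverbial clauses are not L-marked, so they are barriers for QR — the quantifier cannot escape the adjunct.
So *each report* cannot raise to a position above *a philosopher*.

No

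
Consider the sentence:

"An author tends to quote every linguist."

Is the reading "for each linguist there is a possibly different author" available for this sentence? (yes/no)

Yes

That reading corresponds to *every linguist* > *an author*.
*every linguist* is inside a raising infinitive, which is transparent to QR (no CP barrier), so it behaves as a matrix argument.
Nothing blocks QR of the lower DP to a position above the higher one, so inverse scope is available.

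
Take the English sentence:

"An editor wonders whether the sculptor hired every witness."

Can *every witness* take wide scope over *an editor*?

*every witness* sits inside the embedded question *whether the sculptor hired every witness*.
The wh-island constraint blocks QR out of an embedded interrogative.
Hence only narrow scope for *every witness* (under *an editor*) survives.

No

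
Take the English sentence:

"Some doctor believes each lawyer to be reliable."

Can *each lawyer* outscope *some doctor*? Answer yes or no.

Yes

*each lawyer* is the subject of an ECM infinitive — the infinitival complement of an ECM verb is not a scope island, so *each lawyer* can raise into the matrix clause.
No island intervenes, so both surface and inverse scope are derivable.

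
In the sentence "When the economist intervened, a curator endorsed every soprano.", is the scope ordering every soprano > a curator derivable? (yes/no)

Although there is an adjunct clause, *every soprano* is in the main clause, not inside the adjunct.
Since no island is crossed, the inverse ordering is licensed alongside surface scope.

Yes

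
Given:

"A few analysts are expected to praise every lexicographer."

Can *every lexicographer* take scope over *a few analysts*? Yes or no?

Infinitival complements of raising predicates do not block QR; *every lexicographer* and *a few analysts* are effectively clausemates.
Ordinary QR to a clause-peripheral position gives the wide-scope LF for the lower DP.

Yes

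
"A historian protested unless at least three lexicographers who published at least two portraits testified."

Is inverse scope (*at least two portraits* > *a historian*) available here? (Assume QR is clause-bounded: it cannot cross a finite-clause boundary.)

No

The DP *at least two portraits* is contained in the relative clause *who published at least two portraits*, which is itself inside the adjunct *unless at least three lexicographers who published at least two portraits testified*.
Both the relative clause and the enclosing adjunct are scope islands; QR cannot cross either.
Hence only narrow scope for *at least two portraits* (under *a historian*) survives.
(Only the surface reading survives: one fixed historian with respect to all the relevant portraits.)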